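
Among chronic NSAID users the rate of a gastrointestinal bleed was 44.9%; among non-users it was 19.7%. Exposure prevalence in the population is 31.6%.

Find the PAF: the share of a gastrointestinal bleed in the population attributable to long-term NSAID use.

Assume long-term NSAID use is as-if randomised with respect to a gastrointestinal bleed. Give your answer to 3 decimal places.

PAF ≈ 0.288

p₁ = 0.449, p₀ = 0.197.
Overall risk P(Y=1) = π·p₁ + (1−π)·p₀ = 0.316×0.449 + 0.684×0.197 = 0.27663.
Under exogeneity, PAF = [P(Y=1) − p₀] / P(Y=1).
PAF = (0.27663 − 0.197) / 0.27663 ≈ 0.2879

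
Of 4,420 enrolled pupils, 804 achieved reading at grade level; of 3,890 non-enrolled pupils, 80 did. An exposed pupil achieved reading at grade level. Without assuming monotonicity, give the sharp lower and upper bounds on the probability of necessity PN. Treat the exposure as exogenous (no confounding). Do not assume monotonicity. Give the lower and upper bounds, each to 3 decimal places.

p₁ = P(outcome | exposed) = 804/4420 = 0.1819
p₀ = P(outcome | unexposed) = 80/3890 = 0.020566
Under exogeneity alone the bounds on PN are max{0,(p₁−p₀)/p₁} ≤ PN ≤ min{1,(1−p₀)/p₁}.
  lower = (p₁ − p₀)/p₁ = 0.16133 / 0.1819 ≈ 0.8869
  upper = min{1, (1 − p₀)/p₁} = 0.97943 / 0.1819 ≈ 5.3845 → capped at 1

0.887 ≤ PN ≤ 1.000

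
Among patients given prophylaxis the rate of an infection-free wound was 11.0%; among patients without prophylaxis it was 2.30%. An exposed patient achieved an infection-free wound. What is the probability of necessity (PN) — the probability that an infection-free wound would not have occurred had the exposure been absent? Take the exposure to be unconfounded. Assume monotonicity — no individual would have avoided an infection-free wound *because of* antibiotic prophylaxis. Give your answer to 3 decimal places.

PN ≈ 0.791

p₁ = 0.11, p₀ = 0.023.
Under exogeneity and monotonicity, PN = (p₁ − p₀) / p₁.
PN = (0.11 − 0.023) / 0.11 = 0.087 / 0.11 ≈ 0.7909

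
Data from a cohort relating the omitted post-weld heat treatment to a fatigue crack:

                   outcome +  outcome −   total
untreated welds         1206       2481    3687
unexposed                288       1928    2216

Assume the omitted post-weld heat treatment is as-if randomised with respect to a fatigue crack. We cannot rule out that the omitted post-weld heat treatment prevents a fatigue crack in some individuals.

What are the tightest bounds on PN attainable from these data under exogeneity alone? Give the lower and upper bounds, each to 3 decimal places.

p₁ = P(outcome | exposed) = 1206/3687 = 0.3271
p₀ = P(outcome | unexposed) = 288/2216 = 0.12996
Under exogeneity alone the bounds on PN are max{0,(p₁−p₀)/p₁} ≤ PN ≤ min{1,(1−p₀)/p₁}.
  lower = (p₁ − p₀)/p₁ = 0.19713 / 0.3271 ≈ 0.6027
  upper = min{1, (1 − p₀)/p₁} = 0.87004 / 0.3271 ≈ 2.6599 → capped at 1

0.603 ≤ PN ≤ 1.000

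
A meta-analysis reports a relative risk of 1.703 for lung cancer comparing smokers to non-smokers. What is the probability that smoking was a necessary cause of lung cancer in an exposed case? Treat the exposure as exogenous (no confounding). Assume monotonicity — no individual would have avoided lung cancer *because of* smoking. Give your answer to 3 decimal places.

Under exogeneity and monotonicity, PN = (RR − 1) / RR = 1 − 1/RR.
PN = (1.703 − 1) / 1.703 = 0.703 / 1.703 ≈ 0.4128

PN ≈ 0.413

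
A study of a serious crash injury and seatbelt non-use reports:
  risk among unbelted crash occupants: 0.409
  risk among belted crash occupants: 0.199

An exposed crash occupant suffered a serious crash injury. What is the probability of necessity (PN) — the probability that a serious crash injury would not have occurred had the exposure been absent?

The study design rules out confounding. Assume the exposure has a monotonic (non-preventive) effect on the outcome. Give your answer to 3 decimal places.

PN ≈ 0.513

Let p₁ = 0.409, p₀ = 0.199.
Under exogeneity and monotonicity, PN = (p₁ − p₀) / p₁.
PN = (0.409 − 0.199) / 0.409 = 0.21 / 0.409 ≈ 0.5134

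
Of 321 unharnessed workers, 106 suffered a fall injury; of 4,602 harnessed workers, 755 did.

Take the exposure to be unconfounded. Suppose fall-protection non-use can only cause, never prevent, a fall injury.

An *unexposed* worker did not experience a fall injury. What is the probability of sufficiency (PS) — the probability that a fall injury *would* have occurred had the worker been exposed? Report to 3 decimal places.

p₁ = P(outcome | exposed) = 106/321 = 0.33022
p₀ = P(outcome | unexposed) = 755/4602 = 0.16406
Under exogeneity and monotonicity, PS = (p₁ − p₀) / (1 − p₀).
PS = (0.33022 − 0.16406) / (1 − 0.16406) = 0.16616 / 0.83594 ≈ 0.1988

PS ≈ 0.199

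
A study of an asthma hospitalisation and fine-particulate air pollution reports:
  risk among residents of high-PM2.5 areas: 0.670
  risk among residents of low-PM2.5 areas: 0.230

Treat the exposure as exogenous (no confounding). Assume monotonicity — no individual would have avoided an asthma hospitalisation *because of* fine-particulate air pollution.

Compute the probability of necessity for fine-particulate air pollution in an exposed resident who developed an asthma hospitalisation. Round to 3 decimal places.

Let p₁ = 0.67, p₀ = 0.23.
Under exogeneity and monotonicity, PN = (p₁ − p₀) / p₁.
PN = (0.67 − 0.23) / 0.67 = 0.44 / 0.67 ≈ 0.6567

PN ≈ 0.657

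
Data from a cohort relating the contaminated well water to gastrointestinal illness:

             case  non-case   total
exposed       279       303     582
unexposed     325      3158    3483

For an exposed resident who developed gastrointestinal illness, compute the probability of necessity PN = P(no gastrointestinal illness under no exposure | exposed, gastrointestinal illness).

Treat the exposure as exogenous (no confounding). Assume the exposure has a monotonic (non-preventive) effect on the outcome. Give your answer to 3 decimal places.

PN ≈ 0.805

p₁ = P(outcome | exposed) = 279/582 = 0.47938
p₀ = P(outcome | unexposed) = 325/3483 = 0.09331
Under exogeneity and monotonicity, PN = (p₁ − p₀)/p₁.
PN = (0.47938 − 0.09331) / 0.47938 ≈ 0.8054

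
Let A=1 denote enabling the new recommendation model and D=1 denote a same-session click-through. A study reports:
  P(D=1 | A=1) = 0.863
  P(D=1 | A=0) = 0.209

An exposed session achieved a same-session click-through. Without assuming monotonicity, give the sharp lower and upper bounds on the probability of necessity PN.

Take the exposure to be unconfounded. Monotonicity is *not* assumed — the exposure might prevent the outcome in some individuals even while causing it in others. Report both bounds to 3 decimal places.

0.758 ≤ PN ≤ 0.917

Let p₁ = 0.863, p₀ = 0.209.
Under exogeneity alone the bounds on PN are max{0,(p₁−p₀)/p₁} ≤ PN ≤ min{1,(1−p₀)/p₁}.
  lower = (p₁ − p₀)/p₁ = 0.654 / 0.863 ≈ 0.7578
  upper = min{1, (1 − p₀)/p₁} = 0.791 / 0.863 ≈ 0.9166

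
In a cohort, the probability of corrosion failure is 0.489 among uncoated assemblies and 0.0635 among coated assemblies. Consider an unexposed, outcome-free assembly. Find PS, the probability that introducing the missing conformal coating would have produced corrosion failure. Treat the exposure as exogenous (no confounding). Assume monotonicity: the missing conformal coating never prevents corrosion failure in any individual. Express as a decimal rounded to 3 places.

PS ≈ 0.454

Let p₁ = 0.489, p₀ = 0.0635.
Under exogeneity and monotonicity, PS = (p₁ − p₀) / (1 − p₀).
PS = (0.489 − 0.0635) / (1 − 0.0635) = 0.4255 / 0.9365 ≈ 0.4544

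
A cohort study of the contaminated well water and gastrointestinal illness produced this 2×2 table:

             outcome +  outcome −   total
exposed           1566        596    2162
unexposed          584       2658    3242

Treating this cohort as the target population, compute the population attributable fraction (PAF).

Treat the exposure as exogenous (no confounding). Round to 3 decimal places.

p₁ = P(outcome | exposed) = 1566/2162 = 0.72433
p₀ = P(outcome | unexposed) = 584/3242 = 0.18014
Exposure prevalence π = 2162/5404 = 0.40007; overall risk P(Y=1) = 0.39785.
Under exogeneity, PAF = [P(Y=1) − p₀]/P(Y=1).
PAF = (0.39785 − 0.18014) / 0.39785 ≈ 0.5472

PAF ≈ 0.547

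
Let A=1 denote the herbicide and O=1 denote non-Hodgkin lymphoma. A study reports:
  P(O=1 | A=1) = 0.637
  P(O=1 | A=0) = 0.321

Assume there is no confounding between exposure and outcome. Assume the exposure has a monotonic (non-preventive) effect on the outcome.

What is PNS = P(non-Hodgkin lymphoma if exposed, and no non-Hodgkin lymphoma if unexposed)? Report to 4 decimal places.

Let p₁ = 0.637, p₀ = 0.321.
Under exogeneity and monotonicity, PNS = p₁ − p₀.
PNS = 0.637 − 0.321 = 0.316

PNS ≈ 0.3160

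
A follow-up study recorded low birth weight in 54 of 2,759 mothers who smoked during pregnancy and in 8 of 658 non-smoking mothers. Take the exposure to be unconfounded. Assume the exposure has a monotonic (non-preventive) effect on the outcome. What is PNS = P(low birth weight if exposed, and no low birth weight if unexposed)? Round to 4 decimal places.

PNS ≈ 0.0074

p₁ = P(outcome | exposed) = 54/2759 = 0.019572
p₀ = P(outcome | unexposed) = 8/658 = 0.012158
Under exogeneity and monotonicity, PNS = p₁ − p₀.
PNS = 0.019572 − 0.012158 = 0.0074143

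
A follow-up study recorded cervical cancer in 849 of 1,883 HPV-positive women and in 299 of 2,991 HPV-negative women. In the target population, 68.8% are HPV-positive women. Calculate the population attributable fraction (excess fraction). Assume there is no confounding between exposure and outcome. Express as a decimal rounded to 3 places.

PAF ≈ 0.707

p₁ = P(outcome | exposed) = 849/1883 = 0.45088
p₀ = P(outcome | unexposed) = 299/2991 = 0.099967
Overall risk P(Y=1) = π·p₁ + (1−π)·p₀ = 0.688×0.45088 + 0.312×0.099967 = 0.34139.
Under exogeneity, PAF = [P(Y=1) − p₀] / P(Y=1).
PAF = (0.34139 − 0.099967) / 0.34139 ≈ 0.7072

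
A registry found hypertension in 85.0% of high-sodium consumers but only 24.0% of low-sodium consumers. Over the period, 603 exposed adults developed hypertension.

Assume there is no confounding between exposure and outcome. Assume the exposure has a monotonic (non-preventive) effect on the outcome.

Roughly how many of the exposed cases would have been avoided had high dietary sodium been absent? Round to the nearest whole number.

about 433 cases

p₁ = 0.85, p₀ = 0.24.
PN = (p₁ − p₀)/p₁ = (0.85 − 0.24) / 0.85 ≈ 0.71765.
Attributable cases ≈ PN × (exposed cases) = 0.71765 × 603 ≈ 432.74.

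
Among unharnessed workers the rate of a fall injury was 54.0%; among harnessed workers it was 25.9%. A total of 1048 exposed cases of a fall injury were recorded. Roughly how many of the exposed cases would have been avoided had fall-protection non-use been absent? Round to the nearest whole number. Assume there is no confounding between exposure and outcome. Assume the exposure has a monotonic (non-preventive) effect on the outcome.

about 545 cases

p₁ = 0.54, p₀ = 0.259.
PN = (p₁ − p₀)/p₁ = (0.54 − 0.259) / 0.54 ≈ 0.52037.
Attributable cases ≈ PN × (exposed cases) = 0.52037 × 1048 ≈ 545.35.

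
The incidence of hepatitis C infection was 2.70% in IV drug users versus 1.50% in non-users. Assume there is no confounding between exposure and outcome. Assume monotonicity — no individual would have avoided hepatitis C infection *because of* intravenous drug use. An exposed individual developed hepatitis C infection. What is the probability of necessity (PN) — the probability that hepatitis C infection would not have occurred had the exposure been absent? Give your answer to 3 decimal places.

PN ≈ 0.444

p₁ = 0.027, p₀ = 0.015.
Under exogeneity and monotonicity, PN = (p₁ − p₀) / p₁.
PN = (0.027 − 0.015) / 0.027 = 0.012 / 0.027 ≈ 0.4444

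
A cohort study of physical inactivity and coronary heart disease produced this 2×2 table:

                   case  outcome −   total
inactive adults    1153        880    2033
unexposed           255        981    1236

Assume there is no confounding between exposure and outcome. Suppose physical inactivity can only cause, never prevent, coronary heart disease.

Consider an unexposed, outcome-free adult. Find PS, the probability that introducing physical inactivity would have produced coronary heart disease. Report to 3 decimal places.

p₁ = P(outcome | exposed) = 1153/2033 = 0.56714
p₀ = P(outcome | unexposed) = 255/1236 = 0.20631
Under exogeneity and monotonicity, PS = (p₁ − p₀) / (1 − p₀).
PS = (0.56714 − 0.20631) / (1 − 0.20631) = 0.36083 / 0.79369 ≈ 0.4546

PS ≈ 0.455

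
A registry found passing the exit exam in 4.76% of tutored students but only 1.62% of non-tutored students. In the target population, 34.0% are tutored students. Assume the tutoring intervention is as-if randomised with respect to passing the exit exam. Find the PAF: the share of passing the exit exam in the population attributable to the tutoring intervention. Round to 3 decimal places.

p₁ = 0.0476, p₀ = 0.0162.
Overall risk P(Y=1) = π·p₁ + (1−π)·p₀ = 0.34×0.0476 + 0.66×0.0162 = 0.026876.
Under exogeneity, PAF = [P(Y=1) − p₀] / P(Y=1).
PAF = (0.026876 − 0.0162) / 0.026876 ≈ 0.3972

PAF ≈ 0.397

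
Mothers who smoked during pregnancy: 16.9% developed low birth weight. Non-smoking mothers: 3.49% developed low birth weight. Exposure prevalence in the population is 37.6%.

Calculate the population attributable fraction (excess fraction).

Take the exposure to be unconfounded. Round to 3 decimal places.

p₁ = 0.169, p₀ = 0.0349.
Overall risk P(Y=1) = π·p₁ + (1−π)·p₀ = 0.376×0.169 + 0.624×0.0349 = 0.085322.
Under exogeneity, PAF = [P(Y=1) − p₀] / P(Y=1).
PAF = (0.085322 − 0.0349) / 0.085322 ≈ 0.5910

PAF ≈ 0.591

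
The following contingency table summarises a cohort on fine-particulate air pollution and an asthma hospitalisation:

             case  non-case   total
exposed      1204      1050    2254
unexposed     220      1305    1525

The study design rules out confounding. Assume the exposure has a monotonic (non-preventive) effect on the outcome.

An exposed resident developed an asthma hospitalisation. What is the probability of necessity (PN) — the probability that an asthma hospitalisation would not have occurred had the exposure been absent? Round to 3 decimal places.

p₁ = P(outcome | exposed) = 1204/2254 = 0.53416
p₀ = P(outcome | unexposed) = 220/1525 = 0.14426
Under exogeneity and monotonicity, PN = (p₁ − p₀)/p₁.
PN = (0.53416 − 0.14426) / 0.53416 ≈ 0.7299

PN ≈ 0.730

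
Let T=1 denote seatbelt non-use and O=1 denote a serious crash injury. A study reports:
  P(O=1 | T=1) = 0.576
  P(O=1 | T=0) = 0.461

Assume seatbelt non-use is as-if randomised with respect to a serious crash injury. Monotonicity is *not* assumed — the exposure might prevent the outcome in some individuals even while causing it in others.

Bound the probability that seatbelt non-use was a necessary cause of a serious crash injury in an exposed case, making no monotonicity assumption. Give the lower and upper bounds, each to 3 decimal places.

0.200 ≤ PN ≤ 0.936

Let p₁ = 0.576, p₀ = 0.461.
Under exogeneity alone the bounds on PN are max{0,(p₁−p₀)/p₁} ≤ PN ≤ min{1,(1−p₀)/p₁}.
  lower = (p₁ − p₀)/p₁ = 0.115 / 0.576 ≈ 0.1997
  upper = min{1, (1 − p₀)/p₁} = 0.539 / 0.576 ≈ 0.9358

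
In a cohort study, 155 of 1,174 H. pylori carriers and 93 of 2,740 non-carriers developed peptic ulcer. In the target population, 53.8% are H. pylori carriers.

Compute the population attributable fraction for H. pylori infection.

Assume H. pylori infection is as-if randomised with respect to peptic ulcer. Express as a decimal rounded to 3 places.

p₁ = P(outcome | exposed) = 155/1174 = 0.13203
p₀ = P(outcome | unexposed) = 93/2740 = 0.033942
Overall risk P(Y=1) = π·p₁ + (1−π)·p₀ = 0.538×0.13203 + 0.462×0.033942 = 0.086712.
Under exogeneity, PAF = [P(Y=1) − p₀] / P(Y=1).
PAF = (0.086712 − 0.033942) / 0.086712 ≈ 0.6086

PAF ≈ 0.609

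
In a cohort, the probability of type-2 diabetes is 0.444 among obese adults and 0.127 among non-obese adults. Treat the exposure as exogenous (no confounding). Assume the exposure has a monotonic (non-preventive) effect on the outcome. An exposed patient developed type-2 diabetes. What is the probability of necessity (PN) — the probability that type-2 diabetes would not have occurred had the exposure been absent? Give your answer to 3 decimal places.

Let p₁ = 0.444, p₀ = 0.127.
Under exogeneity and monotonicity, PN = (p₁ − p₀) / p₁.
PN = (0.444 − 0.127) / 0.444 = 0.317 / 0.444 ≈ 0.7140

PN ≈ 0.714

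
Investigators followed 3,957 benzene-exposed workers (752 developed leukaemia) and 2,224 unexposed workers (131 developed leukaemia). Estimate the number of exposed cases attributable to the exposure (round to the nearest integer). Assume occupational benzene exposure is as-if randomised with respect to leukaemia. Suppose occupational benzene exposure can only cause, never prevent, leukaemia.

p₁ = P(outcome | exposed) = 752/3957 = 0.19004
p₀ = P(outcome | unexposed) = 131/2224 = 0.058903
PN = (p₁ − p₀)/p₁ = (0.19004 − 0.058903) / 0.19004 ≈ 0.69005.
Attributable cases ≈ PN × (exposed cases) = 0.69005 × 752 ≈ 518.92.

about 519 cases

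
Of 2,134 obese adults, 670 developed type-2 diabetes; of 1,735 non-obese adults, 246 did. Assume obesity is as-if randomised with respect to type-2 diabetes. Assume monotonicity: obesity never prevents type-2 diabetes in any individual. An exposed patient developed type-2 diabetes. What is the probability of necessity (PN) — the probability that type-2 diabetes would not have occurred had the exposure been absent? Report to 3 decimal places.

p₁ = P(outcome | exposed) = 670/2134 = 0.31396
p₀ = P(outcome | unexposed) = 246/1735 = 0.14179
Under exogeneity and monotonicity, PN = (p₁ − p₀) / p₁.
PN = (0.31396 − 0.14179) / 0.31396 = 0.17218 / 0.31396 ≈ 0.5484

PN ≈ 0.548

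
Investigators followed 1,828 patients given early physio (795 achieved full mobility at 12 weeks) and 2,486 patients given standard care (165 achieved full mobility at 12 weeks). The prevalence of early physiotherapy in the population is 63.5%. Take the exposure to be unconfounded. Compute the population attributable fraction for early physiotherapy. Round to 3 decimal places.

PAF ≈ 0.779

p₁ = P(outcome | exposed) = 795/1828 = 0.4349
p₀ = P(outcome | unexposed) = 165/2486 = 0.066372
Overall risk P(Y=1) = π·p₁ + (1−π)·p₀ = 0.635×0.4349 + 0.365×0.066372 = 0.30039.
Under exogeneity, PAF = [P(Y=1) − p₀] / P(Y=1).
PAF = (0.30039 − 0.066372) / 0.30039 ≈ 0.7790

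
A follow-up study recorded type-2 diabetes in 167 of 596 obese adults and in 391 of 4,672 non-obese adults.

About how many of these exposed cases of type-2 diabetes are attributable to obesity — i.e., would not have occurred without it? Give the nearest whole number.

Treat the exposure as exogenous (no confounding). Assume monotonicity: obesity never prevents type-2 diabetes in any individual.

p₁ = P(outcome | exposed) = 167/596 = 0.2802
p₀ = P(outcome | unexposed) = 391/4672 = 0.08369
PN = (p₁ − p₀)/p₁ = (0.2802 − 0.08369) / 0.2802 ≈ 0.70132.
Attributable cases ≈ PN × (exposed cases) = 0.70132 × 167 ≈ 117.12.

about 117 cases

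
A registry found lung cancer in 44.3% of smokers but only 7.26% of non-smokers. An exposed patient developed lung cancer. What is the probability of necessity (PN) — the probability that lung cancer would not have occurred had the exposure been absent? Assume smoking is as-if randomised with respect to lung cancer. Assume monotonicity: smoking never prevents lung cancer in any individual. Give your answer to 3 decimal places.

p₁ = 0.443, p₀ = 0.0726.
Under exogeneity and monotonicity, PN = (p₁ − p₀) / p₁.
PN = (0.443 − 0.0726) / 0.443 = 0.3704 / 0.443 ≈ 0.8361

PN ≈ 0.836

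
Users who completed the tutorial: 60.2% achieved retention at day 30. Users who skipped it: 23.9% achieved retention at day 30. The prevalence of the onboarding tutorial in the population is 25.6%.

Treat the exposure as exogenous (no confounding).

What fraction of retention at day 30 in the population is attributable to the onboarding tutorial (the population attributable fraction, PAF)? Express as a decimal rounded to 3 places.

p₁ = 0.602, p₀ = 0.239.
Overall risk P(Y=1) = π·p₁ + (1−π)·p₀ = 0.256×0.602 + 0.744×0.239 = 0.33193.
Under exogeneity, PAF = [P(Y=1) − p₀] / P(Y=1).
PAF = (0.33193 − 0.239) / 0.33193 ≈ 0.2800

PAF ≈ 0.280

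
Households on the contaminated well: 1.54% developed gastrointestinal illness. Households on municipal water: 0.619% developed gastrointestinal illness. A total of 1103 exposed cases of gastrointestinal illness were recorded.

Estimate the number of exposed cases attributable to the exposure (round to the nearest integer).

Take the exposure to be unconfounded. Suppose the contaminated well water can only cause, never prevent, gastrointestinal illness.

about 660 cases

p₁ = 0.0154, p₀ = 0.00619.
PN = (p₁ − p₀)/p₁ = (0.0154 − 0.00619) / 0.0154 ≈ 0.59805.
Attributable cases ≈ PN × (exposed cases) = 0.59805 × 1103 ≈ 659.65.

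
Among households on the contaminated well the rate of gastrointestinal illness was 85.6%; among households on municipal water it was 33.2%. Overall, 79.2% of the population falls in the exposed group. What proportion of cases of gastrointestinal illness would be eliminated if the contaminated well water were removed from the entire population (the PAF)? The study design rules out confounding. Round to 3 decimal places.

PAF ≈ 0.556

p₁ = 0.856, p₀ = 0.332.
Overall risk P(Y=1) = π·p₁ + (1−π)·p₀ = 0.792×0.856 + 0.208×0.332 = 0.74701.
Under exogeneity, PAF = [P(Y=1) − p₀] / P(Y=1).
PAF = (0.74701 − 0.332) / 0.74701 ≈ 0.5556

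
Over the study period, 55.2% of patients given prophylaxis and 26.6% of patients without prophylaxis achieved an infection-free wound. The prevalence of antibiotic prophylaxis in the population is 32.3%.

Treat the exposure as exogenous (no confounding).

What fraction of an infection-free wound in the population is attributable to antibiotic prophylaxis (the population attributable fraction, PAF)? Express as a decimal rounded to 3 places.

PAF ≈ 0.258

p₁ = 0.552, p₀ = 0.266.
Overall risk P(Y=1) = π·p₁ + (1−π)·p₀ = 0.323×0.552 + 0.677×0.266 = 0.35838.
Under exogeneity, PAF = [P(Y=1) − p₀] / P(Y=1).
PAF = (0.35838 − 0.266) / 0.35838 ≈ 0.2578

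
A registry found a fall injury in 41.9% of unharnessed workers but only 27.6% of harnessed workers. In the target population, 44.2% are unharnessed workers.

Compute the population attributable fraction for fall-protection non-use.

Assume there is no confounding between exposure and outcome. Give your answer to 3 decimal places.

p₁ = 0.419, p₀ = 0.276.
Overall risk P(Y=1) = π·p₁ + (1−π)·p₀ = 0.442×0.419 + 0.558×0.276 = 0.33921.
Under exogeneity, PAF = [P(Y=1) − p₀] / P(Y=1).
PAF = (0.33921 − 0.276) / 0.33921 ≈ 0.1863

PAF ≈ 0.186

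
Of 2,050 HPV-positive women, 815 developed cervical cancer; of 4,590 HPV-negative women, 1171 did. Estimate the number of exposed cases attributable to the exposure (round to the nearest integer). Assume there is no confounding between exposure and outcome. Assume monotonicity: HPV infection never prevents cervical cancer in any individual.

p₁ = P(outcome | exposed) = 815/2050 = 0.39756
p₀ = P(outcome | unexposed) = 1171/4590 = 0.25512
PN = (p₁ − p₀)/p₁ = (0.39756 − 0.25512) / 0.39756 ≈ 0.35829.
Attributable cases ≈ PN × (exposed cases) = 0.35829 × 815 ≈ 292.00.

about 292 cases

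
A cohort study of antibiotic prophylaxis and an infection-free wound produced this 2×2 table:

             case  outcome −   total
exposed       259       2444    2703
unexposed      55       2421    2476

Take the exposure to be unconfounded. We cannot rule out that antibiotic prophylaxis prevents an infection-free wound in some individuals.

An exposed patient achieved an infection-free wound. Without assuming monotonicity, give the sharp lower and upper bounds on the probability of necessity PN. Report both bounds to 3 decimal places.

0.768 ≤ PN ≤ 1.000

p₁ = P(outcome | exposed) = 259/2703 = 0.095819
p₀ = P(outcome | unexposed) = 55/2476 = 0.022213
Under exogeneity alone the bounds on PN are max{0,(p₁−p₀)/p₁} ≤ PN ≤ min{1,(1−p₀)/p₁}.
  lower = (p₁ − p₀)/p₁ = 0.073606 / 0.095819 ≈ 0.7682
  upper = min{1, (1 − p₀)/p₁} = 0.97779 / 0.095819 ≈ 10.2045 → capped at 1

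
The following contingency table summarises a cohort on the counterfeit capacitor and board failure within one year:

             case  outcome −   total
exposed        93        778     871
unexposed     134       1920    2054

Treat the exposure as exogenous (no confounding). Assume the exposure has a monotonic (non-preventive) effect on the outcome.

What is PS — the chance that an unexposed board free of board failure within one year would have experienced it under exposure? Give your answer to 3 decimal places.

p₁ = P(outcome | exposed) = 93/871 = 0.10677
p₀ = P(outcome | unexposed) = 134/2054 = 0.065239
Under exogeneity and monotonicity, PS = (p₁ − p₀) / (1 − p₀).
PS = (0.10677 − 0.065239) / (1 − 0.065239) = 0.041535 / 0.93476 ≈ 0.0444

PS ≈ 0.044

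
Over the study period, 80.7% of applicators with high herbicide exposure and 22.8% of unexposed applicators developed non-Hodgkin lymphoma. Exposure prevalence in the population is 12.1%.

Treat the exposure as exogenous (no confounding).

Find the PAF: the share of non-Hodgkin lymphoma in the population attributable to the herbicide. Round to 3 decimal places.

p₁ = 0.807, p₀ = 0.228.
Overall risk P(Y=1) = π·p₁ + (1−π)·p₀ = 0.121×0.807 + 0.879×0.228 = 0.29806.
Under exogeneity, PAF = [P(Y=1) − p₀] / P(Y=1).
PAF = (0.29806 − 0.228) / 0.29806 ≈ 0.2351

PAF ≈ 0.235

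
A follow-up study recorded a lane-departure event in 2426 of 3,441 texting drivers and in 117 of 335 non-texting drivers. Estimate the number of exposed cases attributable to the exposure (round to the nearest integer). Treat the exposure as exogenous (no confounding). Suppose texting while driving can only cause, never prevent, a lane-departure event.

p₁ = P(outcome | exposed) = 2426/3441 = 0.70503
p₀ = P(outcome | unexposed) = 117/335 = 0.34925
PN = (p₁ − p₀)/p₁ = (0.70503 − 0.34925) / 0.70503 ≈ 0.50462.
Attributable cases ≈ PN × (exposed cases) = 0.50462 × 2426 ≈ 1224.22.

about 1224 cases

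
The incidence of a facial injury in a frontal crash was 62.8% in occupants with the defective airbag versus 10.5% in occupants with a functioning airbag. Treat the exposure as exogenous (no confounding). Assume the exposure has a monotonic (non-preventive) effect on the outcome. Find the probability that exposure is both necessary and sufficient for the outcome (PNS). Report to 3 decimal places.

p₁ = 0.628, p₀ = 0.105.
Under exogeneity and monotonicity, PNS = p₁ − p₀.
PNS = 0.628 − 0.105 = 0.523

PNS ≈ 0.523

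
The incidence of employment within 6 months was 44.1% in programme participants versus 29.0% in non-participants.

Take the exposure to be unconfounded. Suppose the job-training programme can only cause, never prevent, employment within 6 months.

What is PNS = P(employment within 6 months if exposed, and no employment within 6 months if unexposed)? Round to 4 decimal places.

PNS ≈ 0.1510

p₁ = 0.441, p₀ = 0.29.
Under exogeneity and monotonicity, PNS = p₁ − p₀.
PNS = 0.441 − 0.29 = 0.151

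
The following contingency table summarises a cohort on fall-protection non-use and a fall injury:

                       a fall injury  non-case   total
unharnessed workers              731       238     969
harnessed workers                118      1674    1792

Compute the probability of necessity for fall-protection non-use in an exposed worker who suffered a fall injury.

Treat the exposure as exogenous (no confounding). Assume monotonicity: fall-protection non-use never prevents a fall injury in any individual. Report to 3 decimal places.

PN ≈ 0.913

p₁ = P(outcome | exposed) = 731/969 = 0.75439
p₀ = P(outcome | unexposed) = 118/1792 = 0.065848
Under exogeneity and monotonicity, PN = (p₁ − p₀)/p₁.
PN = (0.75439 − 0.065848) / 0.75439 ≈ 0.9127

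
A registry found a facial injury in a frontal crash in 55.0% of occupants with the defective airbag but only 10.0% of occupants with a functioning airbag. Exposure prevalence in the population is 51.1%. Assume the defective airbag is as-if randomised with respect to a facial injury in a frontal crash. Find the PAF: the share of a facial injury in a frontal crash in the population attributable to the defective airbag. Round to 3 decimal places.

PAF ≈ 0.697

p₁ = 0.55, p₀ = 0.1.
Overall risk P(Y=1) = π·p₁ + (1−π)·p₀ = 0.511×0.55 + 0.489×0.1 = 0.32995.
Under exogeneity, PAF = [P(Y=1) − p₀] / P(Y=1).
PAF = (0.32995 − 0.1) / 0.32995 ≈ 0.6969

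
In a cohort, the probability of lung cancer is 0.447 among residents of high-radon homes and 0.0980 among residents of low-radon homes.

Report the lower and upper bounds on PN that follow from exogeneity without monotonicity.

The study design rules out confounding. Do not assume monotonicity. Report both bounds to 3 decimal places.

0.781 ≤ PN ≤ 1.000

Let p₁ = 0.447, p₀ = 0.098.
Under exogeneity alone the bounds on PN are max{0,(p₁−p₀)/p₁} ≤ PN ≤ min{1,(1−p₀)/p₁}.
  lower = (p₁ − p₀)/p₁ = 0.349 / 0.447 ≈ 0.7808
  upper = min{1, (1 − p₀)/p₁} = 0.902 / 0.447 ≈ 2.0179 → capped at 1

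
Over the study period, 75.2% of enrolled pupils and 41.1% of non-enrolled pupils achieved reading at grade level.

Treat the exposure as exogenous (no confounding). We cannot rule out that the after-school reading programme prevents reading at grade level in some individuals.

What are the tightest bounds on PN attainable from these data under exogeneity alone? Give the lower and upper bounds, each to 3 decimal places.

0.453 ≤ PN ≤ 0.783

p₁ = 0.752, p₀ = 0.411.
Under exogeneity alone the bounds on PN are max{0,(p₁−p₀)/p₁} ≤ PN ≤ min{1,(1−p₀)/p₁}.
  lower = (p₁ − p₀)/p₁ = 0.341 / 0.752 ≈ 0.4535
  upper = min{1, (1 − p₀)/p₁} = 0.589 / 0.752 ≈ 0.7832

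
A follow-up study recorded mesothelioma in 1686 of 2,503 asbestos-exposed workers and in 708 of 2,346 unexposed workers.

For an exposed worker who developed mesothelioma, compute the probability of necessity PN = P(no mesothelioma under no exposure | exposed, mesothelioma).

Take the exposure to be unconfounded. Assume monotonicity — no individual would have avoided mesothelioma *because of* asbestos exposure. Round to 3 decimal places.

PN ≈ 0.552

p₁ = P(outcome | exposed) = 1686/2503 = 0.67359
p₀ = P(outcome | unexposed) = 708/2346 = 0.30179
Under exogeneity and monotonicity, PN = (p₁ − p₀) / p₁.
PN = (0.67359 − 0.30179) / 0.67359 = 0.3718 / 0.67359 ≈ 0.5520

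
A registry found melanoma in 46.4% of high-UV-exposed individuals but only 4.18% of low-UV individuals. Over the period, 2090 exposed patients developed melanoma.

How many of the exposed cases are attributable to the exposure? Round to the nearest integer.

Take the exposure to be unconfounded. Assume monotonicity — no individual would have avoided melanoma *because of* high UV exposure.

p₁ = 0.464, p₀ = 0.0418.
PN = (p₁ − p₀)/p₁ = (0.464 − 0.0418) / 0.464 ≈ 0.90991.
Attributable cases ≈ PN × (exposed cases) = 0.90991 × 2090 ≈ 1901.72.

about 1902 cases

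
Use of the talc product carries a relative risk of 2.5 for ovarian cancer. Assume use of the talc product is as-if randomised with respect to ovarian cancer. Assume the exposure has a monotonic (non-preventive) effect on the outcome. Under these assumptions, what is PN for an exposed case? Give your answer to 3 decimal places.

Under exogeneity and monotonicity, PN = (RR − 1) / RR = 1 − 1/RR.
PN = (2.5 − 1) / 2.5 = 1.5 / 2.5 ≈ 0.6000

PN ≈ 0.600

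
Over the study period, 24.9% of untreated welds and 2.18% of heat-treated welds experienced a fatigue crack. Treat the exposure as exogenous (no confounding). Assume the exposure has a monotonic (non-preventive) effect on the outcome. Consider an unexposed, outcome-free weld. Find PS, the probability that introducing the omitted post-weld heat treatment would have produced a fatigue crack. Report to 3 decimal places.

p₁ = 0.249, p₀ = 0.0218.
Under exogeneity and monotonicity, PS = (p₁ − p₀) / (1 − p₀).
PS = (0.249 − 0.0218) / (1 − 0.0218) = 0.2272 / 0.9782 ≈ 0.2323

PS ≈ 0.232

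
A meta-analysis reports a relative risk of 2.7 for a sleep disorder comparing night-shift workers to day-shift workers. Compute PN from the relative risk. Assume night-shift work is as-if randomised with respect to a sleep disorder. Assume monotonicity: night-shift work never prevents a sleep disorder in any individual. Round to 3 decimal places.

PN ≈ 0.630

Under exogeneity and monotonicity, PN = (RR − 1) / RR = 1 − 1/RR.
PN = (2.7 − 1) / 2.7 = 1.7 / 2.7 ≈ 0.6296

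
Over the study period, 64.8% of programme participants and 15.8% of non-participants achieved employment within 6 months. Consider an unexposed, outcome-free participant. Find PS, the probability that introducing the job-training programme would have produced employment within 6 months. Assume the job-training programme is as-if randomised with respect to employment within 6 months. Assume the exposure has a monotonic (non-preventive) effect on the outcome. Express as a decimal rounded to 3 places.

p₁ = 0.648, p₀ = 0.158.
Under exogeneity and monotonicity, PS = (p₁ − p₀) / (1 − p₀).
PS = (0.648 − 0.158) / (1 − 0.158) = 0.49 / 0.842 ≈ 0.5819

PS ≈ 0.582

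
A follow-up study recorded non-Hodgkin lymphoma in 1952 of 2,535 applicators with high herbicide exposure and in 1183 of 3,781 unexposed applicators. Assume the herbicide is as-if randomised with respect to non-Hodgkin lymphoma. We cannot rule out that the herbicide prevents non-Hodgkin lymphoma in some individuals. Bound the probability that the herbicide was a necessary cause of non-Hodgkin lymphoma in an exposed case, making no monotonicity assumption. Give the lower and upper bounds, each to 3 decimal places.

p₁ = P(outcome | exposed) = 1952/2535 = 0.77002
p₀ = P(outcome | unexposed) = 1183/3781 = 0.31288
Under exogeneity alone the bounds on PN are max{0,(p₁−p₀)/p₁} ≤ PN ≤ min{1,(1−p₀)/p₁}.
  lower = (p₁ − p₀)/p₁ = 0.45714 / 0.77002 ≈ 0.5937
  upper = min{1, (1 − p₀)/p₁} = 0.68712 / 0.77002 ≈ 0.8923

0.594 ≤ PN ≤ 0.892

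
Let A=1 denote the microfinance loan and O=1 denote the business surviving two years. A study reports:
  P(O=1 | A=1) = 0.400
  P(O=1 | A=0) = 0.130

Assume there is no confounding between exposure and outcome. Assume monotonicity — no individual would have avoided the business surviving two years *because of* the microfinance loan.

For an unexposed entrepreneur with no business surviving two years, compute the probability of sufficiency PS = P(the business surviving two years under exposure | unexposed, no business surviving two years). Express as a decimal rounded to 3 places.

Let p₁ = 0.4, p₀ = 0.13.
Under exogeneity and monotonicity, PS = (p₁ − p₀) / (1 − p₀).
PS = (0.4 − 0.13) / (1 − 0.13) = 0.27 / 0.87 ≈ 0.3103

PS ≈ 0.310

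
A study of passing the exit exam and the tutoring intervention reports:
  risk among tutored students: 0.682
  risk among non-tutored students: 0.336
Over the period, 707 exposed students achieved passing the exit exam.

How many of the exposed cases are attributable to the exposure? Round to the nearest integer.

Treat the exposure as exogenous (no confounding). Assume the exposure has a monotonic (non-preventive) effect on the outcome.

Let p₁ = 0.682, p₀ = 0.336.
PN = (p₁ − p₀)/p₁ = (0.682 − 0.336) / 0.682 ≈ 0.50733.
Attributable cases ≈ PN × (exposed cases) = 0.50733 × 707 ≈ 358.68.

about 359 cases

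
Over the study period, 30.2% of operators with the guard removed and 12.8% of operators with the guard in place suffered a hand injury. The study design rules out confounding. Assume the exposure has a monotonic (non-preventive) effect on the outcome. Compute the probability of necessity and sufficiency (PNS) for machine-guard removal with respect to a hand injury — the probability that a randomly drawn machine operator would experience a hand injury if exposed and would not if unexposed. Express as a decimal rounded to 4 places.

PNS ≈ 0.1740

p₁ = 0.302, p₀ = 0.128.
Under exogeneity and monotonicity, PNS = p₁ − p₀.
PNS = 0.302 − 0.128 = 0.174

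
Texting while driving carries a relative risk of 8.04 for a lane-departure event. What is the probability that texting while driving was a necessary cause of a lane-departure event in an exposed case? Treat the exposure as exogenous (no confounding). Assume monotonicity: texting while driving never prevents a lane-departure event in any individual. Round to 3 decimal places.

PN ≈ 0.876

Under exogeneity and monotonicity, PN = (RR − 1) / RR = 1 − 1/RR.
PN = (8.04 − 1) / 8.04 = 7.04 / 8.04 ≈ 0.8756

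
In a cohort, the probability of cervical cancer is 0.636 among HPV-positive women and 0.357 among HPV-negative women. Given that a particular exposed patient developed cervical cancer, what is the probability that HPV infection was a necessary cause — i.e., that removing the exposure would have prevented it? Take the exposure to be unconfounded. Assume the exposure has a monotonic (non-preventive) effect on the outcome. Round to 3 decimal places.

Let p₁ = 0.636, p₀ = 0.357.
Under exogeneity and monotonicity, PN = (p₁ − p₀) / p₁.
PN = (0.636 − 0.357) / 0.636 = 0.279 / 0.636 ≈ 0.4387

PN ≈ 0.439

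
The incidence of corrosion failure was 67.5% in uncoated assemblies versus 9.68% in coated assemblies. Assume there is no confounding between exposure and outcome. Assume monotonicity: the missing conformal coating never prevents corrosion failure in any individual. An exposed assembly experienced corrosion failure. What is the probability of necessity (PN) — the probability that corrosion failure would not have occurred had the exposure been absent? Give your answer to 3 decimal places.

p₁ = 0.675, p₀ = 0.0968.
Under exogeneity and monotonicity, PN = (p₁ − p₀) / p₁.
PN = (0.675 − 0.0968) / 0.675 = 0.5782 / 0.675 ≈ 0.8566

PN ≈ 0.857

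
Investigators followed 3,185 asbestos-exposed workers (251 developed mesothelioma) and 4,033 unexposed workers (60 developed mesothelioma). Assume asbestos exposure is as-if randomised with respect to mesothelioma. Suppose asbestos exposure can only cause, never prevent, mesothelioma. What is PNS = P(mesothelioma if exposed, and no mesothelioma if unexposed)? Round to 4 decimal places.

p₁ = P(outcome | exposed) = 251/3185 = 0.078807
p₀ = P(outcome | unexposed) = 60/4033 = 0.014877
Under exogeneity and monotonicity, PNS = p₁ − p₀.
PNS = 0.078807 − 0.014877 = 0.06393

PNS ≈ 0.0639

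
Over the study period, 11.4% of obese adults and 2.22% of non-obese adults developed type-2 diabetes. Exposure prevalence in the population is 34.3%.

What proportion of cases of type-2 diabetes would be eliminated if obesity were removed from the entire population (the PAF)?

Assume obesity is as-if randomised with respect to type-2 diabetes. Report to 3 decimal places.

PAF ≈ 0.586

p₁ = 0.114, p₀ = 0.0222.
Overall risk P(Y=1) = π·p₁ + (1−π)·p₀ = 0.343×0.114 + 0.657×0.0222 = 0.053687.
Under exogeneity, PAF = [P(Y=1) − p₀] / P(Y=1).
PAF = (0.053687 − 0.0222) / 0.053687 ≈ 0.5865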